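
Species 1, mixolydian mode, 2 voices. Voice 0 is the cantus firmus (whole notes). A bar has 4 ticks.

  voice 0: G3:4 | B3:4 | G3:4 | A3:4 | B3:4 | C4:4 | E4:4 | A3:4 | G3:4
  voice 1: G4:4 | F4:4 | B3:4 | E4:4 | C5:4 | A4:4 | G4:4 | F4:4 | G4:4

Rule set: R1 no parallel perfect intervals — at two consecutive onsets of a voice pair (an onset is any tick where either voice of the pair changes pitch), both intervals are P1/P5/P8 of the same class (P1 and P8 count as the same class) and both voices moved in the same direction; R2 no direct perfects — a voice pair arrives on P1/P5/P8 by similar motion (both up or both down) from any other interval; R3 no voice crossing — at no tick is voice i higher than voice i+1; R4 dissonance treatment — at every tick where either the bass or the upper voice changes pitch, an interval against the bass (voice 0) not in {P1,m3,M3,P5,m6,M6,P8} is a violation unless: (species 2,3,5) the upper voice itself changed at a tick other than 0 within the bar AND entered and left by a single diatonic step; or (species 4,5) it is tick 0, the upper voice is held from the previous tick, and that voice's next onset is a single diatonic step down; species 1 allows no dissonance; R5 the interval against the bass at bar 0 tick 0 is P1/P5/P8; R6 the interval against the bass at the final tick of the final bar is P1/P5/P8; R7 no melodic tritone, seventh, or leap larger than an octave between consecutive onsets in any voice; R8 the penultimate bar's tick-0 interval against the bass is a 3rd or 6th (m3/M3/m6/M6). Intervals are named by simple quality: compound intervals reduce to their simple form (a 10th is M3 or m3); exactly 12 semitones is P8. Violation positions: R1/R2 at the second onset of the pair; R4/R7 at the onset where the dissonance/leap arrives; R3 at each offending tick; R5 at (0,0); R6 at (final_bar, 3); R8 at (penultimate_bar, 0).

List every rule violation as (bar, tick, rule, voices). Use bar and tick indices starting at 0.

(1, 0, R4, (0, 1))
(2, 0, R7, (1,))
(3, 0, R2, (0, 1))
(4, 0, R4, (0, 1))

bar 0: v0=G3 v1=G4 downbeat P8
bar 1: v0=B3 v1=F4 downbeat TT
bar 2: v0=G3 v1=B3 downbeat M3
bar 3: v0=A3 v1=E4 downbeat P5
bar 4: v0=B3 v1=C5 downbeat m2
bar 5: v0=C4 v1=A4 downbeat M6
bar 6: v0=E4 v1=G4 downbeat m3
bar 7: v0=A3 v1=F4 downbeat m6
bar 8: v0=G3 v1=G4 downbeat P8
  -> R4 @ bar 1 tick 0 v(0, 1): B3/F4 TT untreated
  -> R7 @ bar 2 tick 0 v(1,): F4->B3 leap 6st
  -> R2 @ bar 3 tick 0 v(0, 1): G3/B3 M3 -> A3/E4 P5 similar
  -> R4 @ bar 4 tick 0 v(0, 1): B3/C5 m2 untreated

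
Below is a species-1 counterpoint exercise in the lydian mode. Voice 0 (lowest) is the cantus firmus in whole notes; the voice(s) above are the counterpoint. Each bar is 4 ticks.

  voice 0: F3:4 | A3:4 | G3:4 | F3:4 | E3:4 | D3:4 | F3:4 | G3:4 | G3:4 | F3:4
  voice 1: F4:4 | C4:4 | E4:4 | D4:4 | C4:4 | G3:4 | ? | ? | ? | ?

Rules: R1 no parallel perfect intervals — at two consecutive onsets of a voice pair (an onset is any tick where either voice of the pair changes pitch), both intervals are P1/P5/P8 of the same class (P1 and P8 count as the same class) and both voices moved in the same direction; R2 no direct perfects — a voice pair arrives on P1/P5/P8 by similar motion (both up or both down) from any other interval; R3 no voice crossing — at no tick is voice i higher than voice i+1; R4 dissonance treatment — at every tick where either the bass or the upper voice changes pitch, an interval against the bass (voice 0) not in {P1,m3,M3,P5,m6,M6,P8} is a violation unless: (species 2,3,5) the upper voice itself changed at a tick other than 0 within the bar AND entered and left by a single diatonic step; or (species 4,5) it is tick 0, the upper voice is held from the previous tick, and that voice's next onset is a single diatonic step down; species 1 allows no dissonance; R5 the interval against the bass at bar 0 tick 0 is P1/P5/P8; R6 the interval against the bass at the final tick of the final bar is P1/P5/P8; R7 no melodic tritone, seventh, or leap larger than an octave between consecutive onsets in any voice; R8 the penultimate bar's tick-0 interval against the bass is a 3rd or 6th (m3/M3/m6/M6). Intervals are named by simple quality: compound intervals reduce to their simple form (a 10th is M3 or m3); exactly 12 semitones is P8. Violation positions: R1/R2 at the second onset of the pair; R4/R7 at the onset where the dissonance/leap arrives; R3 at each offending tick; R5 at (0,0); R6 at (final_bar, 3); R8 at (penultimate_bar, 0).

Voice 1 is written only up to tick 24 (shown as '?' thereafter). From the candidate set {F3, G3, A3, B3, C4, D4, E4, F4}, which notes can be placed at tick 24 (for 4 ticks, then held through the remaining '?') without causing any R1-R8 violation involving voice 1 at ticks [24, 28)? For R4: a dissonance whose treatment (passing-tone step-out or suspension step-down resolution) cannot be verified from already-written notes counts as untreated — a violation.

{A3, D4, F3}

F3: legal
G3: violates R4
A3: legal
B3: violates R4
C4: violates R2
D4: legal
E4: violates R4
F4: violates R2,R7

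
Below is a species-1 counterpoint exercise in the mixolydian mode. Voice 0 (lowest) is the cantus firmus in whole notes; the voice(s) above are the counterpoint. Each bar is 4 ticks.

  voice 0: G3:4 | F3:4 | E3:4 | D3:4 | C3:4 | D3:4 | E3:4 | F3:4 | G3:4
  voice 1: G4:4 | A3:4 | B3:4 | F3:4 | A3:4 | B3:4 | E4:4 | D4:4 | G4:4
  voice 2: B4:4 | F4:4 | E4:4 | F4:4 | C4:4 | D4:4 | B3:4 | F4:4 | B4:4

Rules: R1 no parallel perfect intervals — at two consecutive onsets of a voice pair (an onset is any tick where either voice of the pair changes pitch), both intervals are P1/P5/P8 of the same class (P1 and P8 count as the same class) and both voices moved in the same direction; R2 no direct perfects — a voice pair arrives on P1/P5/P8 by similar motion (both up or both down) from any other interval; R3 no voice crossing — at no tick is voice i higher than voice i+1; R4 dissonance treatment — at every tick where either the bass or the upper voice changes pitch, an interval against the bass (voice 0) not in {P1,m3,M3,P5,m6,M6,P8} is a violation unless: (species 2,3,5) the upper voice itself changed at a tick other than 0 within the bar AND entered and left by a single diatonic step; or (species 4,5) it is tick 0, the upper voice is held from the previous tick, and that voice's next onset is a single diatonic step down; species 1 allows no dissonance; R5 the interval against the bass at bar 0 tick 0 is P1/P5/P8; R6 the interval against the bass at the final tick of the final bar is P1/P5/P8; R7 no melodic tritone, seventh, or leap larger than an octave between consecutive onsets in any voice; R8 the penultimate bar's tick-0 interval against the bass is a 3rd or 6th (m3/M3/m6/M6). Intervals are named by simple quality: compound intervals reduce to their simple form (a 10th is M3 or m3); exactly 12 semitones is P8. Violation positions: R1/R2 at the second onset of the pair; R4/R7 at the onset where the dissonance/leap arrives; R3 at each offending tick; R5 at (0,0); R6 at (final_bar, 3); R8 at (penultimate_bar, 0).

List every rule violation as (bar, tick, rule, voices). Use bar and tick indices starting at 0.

bar 0: v0=G3 v1=G4 v2=B4 downbeat M3
bar 1: v0=F3 v1=A3 v2=F4 downbeat P8
bar 2: v0=E3 v1=B3 v2=E4 downbeat P8
bar 3: v0=D3 v1=F3 v2=F4 downbeat m3
bar 4: v0=C3 v1=A3 v2=C4 downbeat P8
bar 5: v0=D3 v1=B3 v2=D4 downbeat P8
bar 6: v0=E3 v1=E4 v2=B3 downbeat P5
bar 7: v0=F3 v1=D4 v2=F4 downbeat P8
bar 8: v0=G3 v1=G4 v2=B4 downbeat M3
  -> R5 @ bar 0 tick 0 v(0, 2): opens on M3
  -> R2 @ bar 1 tick 0 v(0, 2): G3/B4 M3 -> F3/F4 P8 similar
  -> R7 @ bar 1 tick 0 v(1,): G4->A3 leap 10st
  -> R7 @ bar 1 tick 0 v(2,): B4->F4 leap 6st
  -> R1 @ bar 2 tick 0 v(0, 2): F3/F4 P8 -> E3/E4 P8 similar
  -> R7 @ bar 3 tick 0 v(1,): B3->F3 leap 6st
  -> R2 @ bar 4 tick 0 v(0, 2): D3/F4 m3 -> C3/C4 P8 similar
  -> R1 @ bar 5 tick 0 v(0, 2): C3/C4 P8 -> D3/D4 P8 similar
  -> R2 @ bar 6 tick 0 v(0, 1): D3/B3 M6 -> E3/E4 P8 similar
  -> R3 @ bar 6 tick 0 v(1, 2): E4 above B3
  -> R3 @ bar 6 tick 1 v(1, 2): E4 above B3
  -> R3 @ bar 6 tick 2 v(1, 2): E4 above B3
  -> R3 @ bar 6 tick 3 v(1, 2): E4 above B3
  -> R2 @ bar 7 tick 0 v(0, 2): E3/B3 P5 -> F3/F4 P8 similar
  -> R7 @ bar 7 tick 0 v(2,): B3->F4 leap 6st
  -> R8 @ bar 7 tick 0 v(0, 2): penult P8 not 3rd/6th
  -> R2 @ bar 8 tick 0 v(0, 1): F3/D4 M6 -> G3/G4 P8 similar
  -> R7 @ bar 8 tick 0 v(2,): F4->B4 leap 6st
  -> R6 @ bar 8 tick 3 v(0, 2): closes on M3

(0, 0, R5, (0, 2))
(1, 0, R2, (0, 2))
(1, 0, R7, (1,))
(1, 0, R7, (2,))
(2, 0, R1, (0, 2))
(3, 0, R7, (1,))
(4, 0, R2, (0, 2))
(5, 0, R1, (0, 2))
(6, 0, R2, (0, 1))
(6, 0, R3, (1, 2))
(6, 1, R3, (1, 2))
(6, 2, R3, (1, 2))
(6, 3, R3, (1, 2))
(7, 0, R2, (0, 2))
(7, 0, R7, (2,))
(7, 0, R8, (0, 2))
(8, 0, R2, (0, 1))
(8, 0, R7, (2,))
(8, 3, R6, (0, 2))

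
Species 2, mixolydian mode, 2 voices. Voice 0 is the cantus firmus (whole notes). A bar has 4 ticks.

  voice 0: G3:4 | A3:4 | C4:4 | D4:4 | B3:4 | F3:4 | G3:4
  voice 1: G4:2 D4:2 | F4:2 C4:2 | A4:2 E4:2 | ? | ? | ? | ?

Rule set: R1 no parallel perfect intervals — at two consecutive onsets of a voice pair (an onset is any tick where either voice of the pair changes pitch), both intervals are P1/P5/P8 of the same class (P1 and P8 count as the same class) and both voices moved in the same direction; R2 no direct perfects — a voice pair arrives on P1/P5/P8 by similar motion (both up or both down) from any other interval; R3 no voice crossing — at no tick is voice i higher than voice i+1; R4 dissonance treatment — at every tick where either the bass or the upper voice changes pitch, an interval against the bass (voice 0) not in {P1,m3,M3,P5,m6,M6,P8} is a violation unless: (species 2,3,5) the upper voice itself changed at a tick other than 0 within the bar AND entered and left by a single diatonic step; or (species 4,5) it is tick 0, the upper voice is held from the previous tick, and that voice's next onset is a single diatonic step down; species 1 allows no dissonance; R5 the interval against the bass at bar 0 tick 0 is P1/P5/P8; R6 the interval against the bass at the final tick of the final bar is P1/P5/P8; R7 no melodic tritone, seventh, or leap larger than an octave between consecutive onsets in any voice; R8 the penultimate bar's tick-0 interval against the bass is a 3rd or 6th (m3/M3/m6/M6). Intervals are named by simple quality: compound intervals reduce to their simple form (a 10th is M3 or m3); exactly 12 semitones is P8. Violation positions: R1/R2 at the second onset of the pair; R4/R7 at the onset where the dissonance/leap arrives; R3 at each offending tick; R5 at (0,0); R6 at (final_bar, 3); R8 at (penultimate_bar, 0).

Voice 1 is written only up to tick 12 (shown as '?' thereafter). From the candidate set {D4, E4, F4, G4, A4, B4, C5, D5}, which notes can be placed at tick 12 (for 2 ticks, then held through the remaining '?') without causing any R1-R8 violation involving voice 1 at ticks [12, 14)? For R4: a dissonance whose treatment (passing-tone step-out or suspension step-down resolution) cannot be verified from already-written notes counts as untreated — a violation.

D4: legal
E4: violates R4
F4: legal
G4: violates R4
A4: violates R2
B4: legal
C5: violates R4
D5: violates R2,R7

{B4, D4, F4}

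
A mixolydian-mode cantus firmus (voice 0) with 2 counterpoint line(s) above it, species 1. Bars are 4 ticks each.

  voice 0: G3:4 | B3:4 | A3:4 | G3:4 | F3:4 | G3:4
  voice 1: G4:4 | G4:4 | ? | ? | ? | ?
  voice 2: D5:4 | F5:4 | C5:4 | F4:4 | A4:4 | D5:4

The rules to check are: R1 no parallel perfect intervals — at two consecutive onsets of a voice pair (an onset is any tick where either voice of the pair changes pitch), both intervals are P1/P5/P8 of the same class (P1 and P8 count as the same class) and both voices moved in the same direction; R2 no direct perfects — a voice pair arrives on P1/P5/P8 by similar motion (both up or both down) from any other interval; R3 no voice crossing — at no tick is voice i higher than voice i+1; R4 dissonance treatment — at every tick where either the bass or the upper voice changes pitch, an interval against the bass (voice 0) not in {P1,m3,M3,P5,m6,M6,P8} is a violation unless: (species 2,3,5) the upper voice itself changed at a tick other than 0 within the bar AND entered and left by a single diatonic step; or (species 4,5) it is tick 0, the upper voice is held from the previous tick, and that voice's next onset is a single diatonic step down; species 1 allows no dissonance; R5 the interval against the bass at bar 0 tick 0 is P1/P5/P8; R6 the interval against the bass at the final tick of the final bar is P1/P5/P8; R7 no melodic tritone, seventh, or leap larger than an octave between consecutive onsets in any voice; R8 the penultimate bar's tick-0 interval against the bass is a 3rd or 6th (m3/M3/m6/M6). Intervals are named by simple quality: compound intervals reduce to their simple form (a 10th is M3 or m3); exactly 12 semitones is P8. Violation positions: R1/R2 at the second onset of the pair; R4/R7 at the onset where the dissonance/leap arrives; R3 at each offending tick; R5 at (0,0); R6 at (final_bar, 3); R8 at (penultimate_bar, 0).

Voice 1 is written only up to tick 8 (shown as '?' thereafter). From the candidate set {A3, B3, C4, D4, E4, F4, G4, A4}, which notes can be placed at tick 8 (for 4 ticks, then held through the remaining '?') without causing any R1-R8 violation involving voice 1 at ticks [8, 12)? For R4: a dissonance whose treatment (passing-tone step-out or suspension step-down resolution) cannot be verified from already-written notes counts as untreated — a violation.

A3: violates R2,R7
B3: violates R4
C4: violates R2
D4: violates R4
E4: violates R2
F4: violates R2
G4: violates R4
A4: legal

{A4}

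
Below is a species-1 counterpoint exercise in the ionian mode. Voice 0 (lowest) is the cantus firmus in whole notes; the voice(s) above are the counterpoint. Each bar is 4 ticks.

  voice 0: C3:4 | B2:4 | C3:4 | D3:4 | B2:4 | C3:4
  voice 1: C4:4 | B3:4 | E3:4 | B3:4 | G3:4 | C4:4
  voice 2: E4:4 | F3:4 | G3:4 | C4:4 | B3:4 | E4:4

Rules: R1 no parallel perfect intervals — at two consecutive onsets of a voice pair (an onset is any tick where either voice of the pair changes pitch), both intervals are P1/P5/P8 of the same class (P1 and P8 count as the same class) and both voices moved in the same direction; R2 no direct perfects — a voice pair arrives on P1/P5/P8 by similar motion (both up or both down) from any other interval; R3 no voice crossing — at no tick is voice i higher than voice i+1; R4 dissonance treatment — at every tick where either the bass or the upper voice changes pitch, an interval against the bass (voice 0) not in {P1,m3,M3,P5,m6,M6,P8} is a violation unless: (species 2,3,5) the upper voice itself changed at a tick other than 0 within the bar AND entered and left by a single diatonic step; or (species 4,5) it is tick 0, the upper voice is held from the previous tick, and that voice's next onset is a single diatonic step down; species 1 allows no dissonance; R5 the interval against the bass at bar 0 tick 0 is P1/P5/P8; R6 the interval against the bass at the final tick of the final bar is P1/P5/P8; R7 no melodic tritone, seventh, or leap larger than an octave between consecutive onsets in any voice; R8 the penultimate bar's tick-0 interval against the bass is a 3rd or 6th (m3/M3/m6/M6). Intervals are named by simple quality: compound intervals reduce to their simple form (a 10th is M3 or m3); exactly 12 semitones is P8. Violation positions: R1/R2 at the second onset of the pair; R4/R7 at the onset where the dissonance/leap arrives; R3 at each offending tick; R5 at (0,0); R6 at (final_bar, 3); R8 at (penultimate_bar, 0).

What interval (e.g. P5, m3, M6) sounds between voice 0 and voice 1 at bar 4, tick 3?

voice 0=B2 voice 1=G3 -> m6

m6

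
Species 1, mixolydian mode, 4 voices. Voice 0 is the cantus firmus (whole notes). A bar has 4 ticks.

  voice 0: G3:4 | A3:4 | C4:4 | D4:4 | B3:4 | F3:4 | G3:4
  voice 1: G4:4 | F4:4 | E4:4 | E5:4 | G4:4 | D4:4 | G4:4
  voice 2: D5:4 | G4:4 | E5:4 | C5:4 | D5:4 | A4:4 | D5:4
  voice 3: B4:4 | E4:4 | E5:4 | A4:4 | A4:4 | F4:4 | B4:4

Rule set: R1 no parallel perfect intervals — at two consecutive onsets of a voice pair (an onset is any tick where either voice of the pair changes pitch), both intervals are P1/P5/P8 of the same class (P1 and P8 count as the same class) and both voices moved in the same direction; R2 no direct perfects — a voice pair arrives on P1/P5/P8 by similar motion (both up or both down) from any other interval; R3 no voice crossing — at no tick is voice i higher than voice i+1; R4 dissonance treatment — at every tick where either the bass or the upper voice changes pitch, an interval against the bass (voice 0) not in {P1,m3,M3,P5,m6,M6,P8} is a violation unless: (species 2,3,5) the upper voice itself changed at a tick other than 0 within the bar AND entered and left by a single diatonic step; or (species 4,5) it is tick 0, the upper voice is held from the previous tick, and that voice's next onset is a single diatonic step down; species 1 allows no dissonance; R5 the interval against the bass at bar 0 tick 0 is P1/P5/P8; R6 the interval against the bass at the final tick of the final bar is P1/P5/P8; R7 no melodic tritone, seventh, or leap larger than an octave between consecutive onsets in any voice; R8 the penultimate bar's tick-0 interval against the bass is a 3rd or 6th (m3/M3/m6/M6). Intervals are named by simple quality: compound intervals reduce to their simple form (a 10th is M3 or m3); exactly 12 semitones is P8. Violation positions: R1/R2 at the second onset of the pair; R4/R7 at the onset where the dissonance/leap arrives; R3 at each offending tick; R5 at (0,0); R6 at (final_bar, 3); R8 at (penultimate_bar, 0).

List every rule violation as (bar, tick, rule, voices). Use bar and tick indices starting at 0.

bar 0: v0=G3 v1=G4 v2=D5 v3=B4 downbeat M3
bar 1: v0=A3 v1=F4 v2=G4 v3=E4 downbeat P5
bar 2: v0=C4 v1=E4 v2=E5 v3=E5 downbeat M3
bar 3: v0=D4 v1=E5 v2=C5 v3=A4 downbeat P5
bar 4: v0=B3 v1=G4 v2=D5 v3=A4 downbeat m7
bar 5: v0=F3 v1=D4 v2=A4 v3=F4 downbeat P8
bar 6: v0=G3 v1=G4 v2=D5 v3=B4 downbeat M3
  -> R3 @ bar 0 tick 0 v(2, 3): D5 above B4
  -> R5 @ bar 0 tick 0 v(0, 3): opens on M3
  -> R3 @ bar 0 tick 1 v(2, 3): D5 above B4
  -> R3 @ bar 0 tick 2 v(2, 3): D5 above B4
  -> R3 @ bar 0 tick 3 v(2, 3): D5 above B4
  -> R3 @ bar 1 tick 0 v(2, 3): G4 above E4
  -> R4 @ bar 1 tick 0 v(0, 2): A3/G4 m7 untreated
  -> R3 @ bar 1 tick 1 v(2, 3): G4 above E4
  -> R3 @ bar 1 tick 2 v(2, 3): G4 above E4
  -> R3 @ bar 1 tick 3 v(2, 3): G4 above E4
  -> R2 @ bar 2 tick 0 v(2, 3): G4/E4 m3 -> E5/E5 P1 similar
  -> R3 @ bar 3 tick 0 v(1, 2): E5 above C5
  -> R3 @ bar 3 tick 0 v(2, 3): C5 above A4
  -> R4 @ bar 3 tick 0 v(0, 1): D4/E5 M2 untreated
  -> R4 @ bar 3 tick 0 v(0, 2): D4/C5 m7 untreated
  -> R3 @ bar 3 tick 1 v(1, 2): E5 above C5
  -> R3 @ bar 3 tick 1 v(2, 3): C5 above A4
  -> R3 @ bar 3 tick 2 v(1, 2): E5 above C5
  -> R3 @ bar 3 tick 2 v(2, 3): C5 above A4
  -> R3 @ bar 3 tick 3 v(1, 2): E5 above C5
  -> R3 @ bar 3 tick 3 v(2, 3): C5 above A4
  -> R3 @ bar 4 tick 0 v(2, 3): D5 above A4
  -> R4 @ bar 4 tick 0 v(0, 3): B3/A4 m7 untreated
  -> R3 @ bar 4 tick 1 v(2, 3): D5 above A4
  -> R3 @ bar 4 tick 2 v(2, 3): D5 above A4
  -> R3 @ bar 4 tick 3 v(2, 3): D5 above A4
  -> R1 @ bar 5 tick 0 v(1, 2): G4/D5 P5 -> D4/A4 P5 similar
  -> R2 @ bar 5 tick 0 v(0, 3): B3/A4 m7 -> F3/F4 P8 similar
  -> R3 @ bar 5 tick 0 v(2, 3): A4 above F4
  -> R7 @ bar 5 tick 0 v(0,): B3->F3 leap 6st
  -> R8 @ bar 5 tick 0 v(0, 3): penult P8 not 3rd/6th
  -> R3 @ bar 5 tick 1 v(2, 3): A4 above F4
  -> R3 @ bar 5 tick 2 v(2, 3): A4 above F4
  -> R3 @ bar 5 tick 3 v(2, 3): A4 above F4
  -> R1 @ bar 6 tick 0 v(1, 2): D4/A4 P5 -> G4/D5 P5 similar
  -> R2 @ bar 6 tick 0 v(0, 1): F3/D4 M6 -> G3/G4 P8 similar
  -> R2 @ bar 6 tick 0 v(0, 2): F3/A4 M3 -> G3/D5 P5 similar
  -> R3 @ bar 6 tick 0 v(2, 3): D5 above B4
  -> R7 @ bar 6 tick 0 v(3,): F4->B4 leap 6st
  -> R3 @ bar 6 tick 1 v(2, 3): D5 above B4
  -> R3 @ bar 6 tick 2 v(2, 3): D5 above B4
  -> R3 @ bar 6 tick 3 v(2, 3): D5 above B4
  -> R6 @ bar 6 tick 3 v(0, 3): closes on M3

(0, 0, R3, (2, 3))
(0, 0, R5, (0, 3))
(0, 1, R3, (2, 3))
(0, 2, R3, (2, 3))
(0, 3, R3, (2, 3))
(1, 0, R3, (2, 3))
(1, 0, R4, (0, 2))
(1, 1, R3, (2, 3))
(1, 2, R3, (2, 3))
(1, 3, R3, (2, 3))
(2, 0, R2, (2, 3))
(3, 0, R3, (1, 2))
(3, 0, R3, (2, 3))
(3, 0, R4, (0, 1))
(3, 0, R4, (0, 2))
(3, 1, R3, (1, 2))
(3, 1, R3, (2, 3))
(3, 2, R3, (1, 2))
(3, 2, R3, (2, 3))
(3, 3, R3, (1, 2))
(3, 3, R3, (2, 3))
(4, 0, R3, (2, 3))
(4, 0, R4, (0, 3))
(4, 1, R3, (2, 3))
(4, 2, R3, (2, 3))
(4, 3, R3, (2, 3))
(5, 0, R1, (1, 2))
(5, 0, R2, (0, 3))
(5, 0, R3, (2, 3))
(5, 0, R7, (0,))
(5, 0, R8, (0, 3))
(5, 1, R3, (2, 3))
(5, 2, R3, (2, 3))
(5, 3, R3, (2, 3))
(6, 0, R1, (1, 2))
(6, 0, R2, (0, 1))
(6, 0, R2, (0, 2))
(6, 0, R3, (2, 3))
(6, 0, R7, (3,))
(6, 1, R3, (2, 3))
(6, 2, R3, (2, 3))
(6, 3, R3, (2, 3))
(6, 3, R6, (0, 3))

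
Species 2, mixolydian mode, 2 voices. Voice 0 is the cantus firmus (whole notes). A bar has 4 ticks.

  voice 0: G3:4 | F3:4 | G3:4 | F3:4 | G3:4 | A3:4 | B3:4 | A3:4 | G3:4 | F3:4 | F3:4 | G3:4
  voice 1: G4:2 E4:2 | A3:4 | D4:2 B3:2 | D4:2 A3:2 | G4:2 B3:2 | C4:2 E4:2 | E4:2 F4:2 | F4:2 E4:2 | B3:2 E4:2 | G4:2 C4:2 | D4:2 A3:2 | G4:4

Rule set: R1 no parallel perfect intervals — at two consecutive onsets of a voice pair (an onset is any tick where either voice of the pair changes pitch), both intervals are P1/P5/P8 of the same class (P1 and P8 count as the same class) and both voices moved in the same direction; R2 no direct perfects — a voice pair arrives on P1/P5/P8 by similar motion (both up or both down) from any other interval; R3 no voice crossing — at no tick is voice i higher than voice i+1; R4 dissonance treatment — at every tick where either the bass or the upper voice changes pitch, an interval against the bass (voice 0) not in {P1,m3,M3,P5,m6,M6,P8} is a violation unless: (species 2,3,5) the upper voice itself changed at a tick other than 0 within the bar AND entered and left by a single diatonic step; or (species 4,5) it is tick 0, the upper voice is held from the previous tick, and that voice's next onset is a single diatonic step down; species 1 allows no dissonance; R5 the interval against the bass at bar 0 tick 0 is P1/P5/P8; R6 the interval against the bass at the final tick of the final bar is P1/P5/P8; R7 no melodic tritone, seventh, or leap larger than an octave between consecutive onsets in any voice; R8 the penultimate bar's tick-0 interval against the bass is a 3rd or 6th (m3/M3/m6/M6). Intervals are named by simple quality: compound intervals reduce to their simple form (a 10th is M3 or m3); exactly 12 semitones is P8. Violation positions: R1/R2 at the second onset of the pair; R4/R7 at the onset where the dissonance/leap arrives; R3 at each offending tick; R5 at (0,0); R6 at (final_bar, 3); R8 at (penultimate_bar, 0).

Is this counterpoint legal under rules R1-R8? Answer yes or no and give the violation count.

No (7 violations)

bar 0: v0=G3 v1=G4 (P8)
bar 1: v0=F3 v1=A3 (M3)
bar 2: v0=G3 v1=D4 (P5)
bar 3: v0=F3 v1=D4 (M6)
bar 4: v0=G3 v1=G4 (P8)
bar 5: v0=A3 v1=C4 (m3)
bar 6: v0=B3 v1=E4 (P4)
bar 7: v0=A3 v1=F4 (m6)
bar 8: v0=G3 v1=B3 (M3)
bar 9: v0=F3 v1=G4 (M2)
bar 10: v0=F3 v1=D4 (M6)
bar 11: v0=G3 v1=G4 (P8)
  R2 @ bar2.0: F3/A3 M3 -> G3/D4 P5 similar
  R2 @ bar4.0: F3/A3 M3 -> G3/G4 P8 similar
  R7 @ bar4.0: A3->G4 leap 10st
  R4 @ bar6.0: B3/E4 P4 untreated
  R4 @ bar9.0: F3/G4 M2 untreated
  R2 @ bar11.0: F3/A3 M3 -> G3/G4 P8 similar
  R7 @ bar11.0: A3->G4 leap 10st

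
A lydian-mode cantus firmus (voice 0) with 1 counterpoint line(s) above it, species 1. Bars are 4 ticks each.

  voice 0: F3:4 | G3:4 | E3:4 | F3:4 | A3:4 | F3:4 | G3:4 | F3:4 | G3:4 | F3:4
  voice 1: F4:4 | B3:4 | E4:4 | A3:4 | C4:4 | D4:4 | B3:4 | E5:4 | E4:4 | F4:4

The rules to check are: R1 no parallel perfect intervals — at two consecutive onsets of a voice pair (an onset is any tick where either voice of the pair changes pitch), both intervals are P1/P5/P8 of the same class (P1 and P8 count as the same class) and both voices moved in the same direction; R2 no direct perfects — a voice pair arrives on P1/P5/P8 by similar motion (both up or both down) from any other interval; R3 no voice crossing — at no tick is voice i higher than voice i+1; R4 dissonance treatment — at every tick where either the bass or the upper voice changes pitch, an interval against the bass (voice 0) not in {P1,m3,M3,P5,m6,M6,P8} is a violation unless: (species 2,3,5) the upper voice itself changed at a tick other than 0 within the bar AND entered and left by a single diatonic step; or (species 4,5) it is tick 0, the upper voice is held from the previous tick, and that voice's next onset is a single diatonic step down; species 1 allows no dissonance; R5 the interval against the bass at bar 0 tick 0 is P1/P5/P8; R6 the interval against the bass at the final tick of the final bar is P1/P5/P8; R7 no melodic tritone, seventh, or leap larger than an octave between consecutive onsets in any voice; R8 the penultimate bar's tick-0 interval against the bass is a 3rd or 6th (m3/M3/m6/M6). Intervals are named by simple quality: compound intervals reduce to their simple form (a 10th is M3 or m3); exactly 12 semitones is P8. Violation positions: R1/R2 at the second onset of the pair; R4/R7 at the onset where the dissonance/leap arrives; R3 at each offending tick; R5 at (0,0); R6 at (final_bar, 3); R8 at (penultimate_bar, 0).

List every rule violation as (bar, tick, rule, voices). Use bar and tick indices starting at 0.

bar 0: v0=F3 v1=F4 downbeat P8
bar 1: v0=G3 v1=B3 downbeat M3
bar 2: v0=E3 v1=E4 downbeat P8
bar 3: v0=F3 v1=A3 downbeat M3
bar 4: v0=A3 v1=C4 downbeat m3
bar 5: v0=F3 v1=D4 downbeat M6
bar 6: v0=G3 v1=B3 downbeat M3
bar 7: v0=F3 v1=E5 downbeat M7
bar 8: v0=G3 v1=E4 downbeat M6
bar 9: v0=F3 v1=F4 downbeat P8
  -> R7 @ bar 1 tick 0 v(1,): F4->B3 leap 6st
  -> R4 @ bar 7 tick 0 v(0, 1): F3/E5 M7 untreated
  -> R7 @ bar 7 tick 0 v(1,): B3->E5 leap 17st

(1, 0, R7, (1,))
(7, 0, R4, (0, 1))
(7, 0, R7, (1,))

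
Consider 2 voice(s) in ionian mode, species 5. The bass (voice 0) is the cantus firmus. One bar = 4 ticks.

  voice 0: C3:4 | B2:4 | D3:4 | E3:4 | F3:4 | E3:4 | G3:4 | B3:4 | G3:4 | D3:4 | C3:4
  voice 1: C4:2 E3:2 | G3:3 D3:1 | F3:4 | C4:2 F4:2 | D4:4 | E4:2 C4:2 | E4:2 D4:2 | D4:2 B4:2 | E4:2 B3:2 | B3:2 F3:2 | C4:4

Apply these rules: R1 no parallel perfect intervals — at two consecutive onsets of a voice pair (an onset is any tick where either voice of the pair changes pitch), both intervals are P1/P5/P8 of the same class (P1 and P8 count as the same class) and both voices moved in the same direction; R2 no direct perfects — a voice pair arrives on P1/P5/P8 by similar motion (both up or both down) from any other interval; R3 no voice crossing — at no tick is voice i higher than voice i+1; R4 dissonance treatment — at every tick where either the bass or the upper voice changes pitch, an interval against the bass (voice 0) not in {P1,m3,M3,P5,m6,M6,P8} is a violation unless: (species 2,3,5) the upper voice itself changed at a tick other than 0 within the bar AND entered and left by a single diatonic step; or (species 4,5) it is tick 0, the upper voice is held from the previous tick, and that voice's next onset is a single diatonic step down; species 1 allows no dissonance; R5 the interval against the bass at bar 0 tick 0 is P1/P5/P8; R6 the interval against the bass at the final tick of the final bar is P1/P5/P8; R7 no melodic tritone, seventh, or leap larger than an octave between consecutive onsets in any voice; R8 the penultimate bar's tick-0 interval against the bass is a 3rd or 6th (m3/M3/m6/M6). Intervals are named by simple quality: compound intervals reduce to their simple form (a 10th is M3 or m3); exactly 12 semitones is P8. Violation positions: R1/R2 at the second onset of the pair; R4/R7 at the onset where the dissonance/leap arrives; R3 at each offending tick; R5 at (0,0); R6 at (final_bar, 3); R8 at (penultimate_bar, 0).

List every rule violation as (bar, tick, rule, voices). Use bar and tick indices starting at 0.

bar 0: v0=C3 v1=C4 downbeat P8
bar 1: v0=B2 v1=G3 downbeat m6
bar 2: v0=D3 v1=F3 downbeat m3
bar 3: v0=E3 v1=C4 downbeat m6
bar 4: v0=F3 v1=D4 downbeat M6
bar 5: v0=E3 v1=E4 downbeat P8
bar 6: v0=G3 v1=E4 downbeat M6
bar 7: v0=B3 v1=D4 downbeat m3
bar 8: v0=G3 v1=E4 downbeat M6
bar 9: v0=D3 v1=B3 downbeat M6
bar 10: v0=C3 v1=C4 downbeat P8
  -> R4 @ bar 3 tick 2 v(0, 1): E3/F4 m2 untreated
  -> R7 @ bar 9 tick 2 v(1,): B3->F3 leap 6st

(3, 2, R4, (0, 1))
(9, 2, R7, (1,))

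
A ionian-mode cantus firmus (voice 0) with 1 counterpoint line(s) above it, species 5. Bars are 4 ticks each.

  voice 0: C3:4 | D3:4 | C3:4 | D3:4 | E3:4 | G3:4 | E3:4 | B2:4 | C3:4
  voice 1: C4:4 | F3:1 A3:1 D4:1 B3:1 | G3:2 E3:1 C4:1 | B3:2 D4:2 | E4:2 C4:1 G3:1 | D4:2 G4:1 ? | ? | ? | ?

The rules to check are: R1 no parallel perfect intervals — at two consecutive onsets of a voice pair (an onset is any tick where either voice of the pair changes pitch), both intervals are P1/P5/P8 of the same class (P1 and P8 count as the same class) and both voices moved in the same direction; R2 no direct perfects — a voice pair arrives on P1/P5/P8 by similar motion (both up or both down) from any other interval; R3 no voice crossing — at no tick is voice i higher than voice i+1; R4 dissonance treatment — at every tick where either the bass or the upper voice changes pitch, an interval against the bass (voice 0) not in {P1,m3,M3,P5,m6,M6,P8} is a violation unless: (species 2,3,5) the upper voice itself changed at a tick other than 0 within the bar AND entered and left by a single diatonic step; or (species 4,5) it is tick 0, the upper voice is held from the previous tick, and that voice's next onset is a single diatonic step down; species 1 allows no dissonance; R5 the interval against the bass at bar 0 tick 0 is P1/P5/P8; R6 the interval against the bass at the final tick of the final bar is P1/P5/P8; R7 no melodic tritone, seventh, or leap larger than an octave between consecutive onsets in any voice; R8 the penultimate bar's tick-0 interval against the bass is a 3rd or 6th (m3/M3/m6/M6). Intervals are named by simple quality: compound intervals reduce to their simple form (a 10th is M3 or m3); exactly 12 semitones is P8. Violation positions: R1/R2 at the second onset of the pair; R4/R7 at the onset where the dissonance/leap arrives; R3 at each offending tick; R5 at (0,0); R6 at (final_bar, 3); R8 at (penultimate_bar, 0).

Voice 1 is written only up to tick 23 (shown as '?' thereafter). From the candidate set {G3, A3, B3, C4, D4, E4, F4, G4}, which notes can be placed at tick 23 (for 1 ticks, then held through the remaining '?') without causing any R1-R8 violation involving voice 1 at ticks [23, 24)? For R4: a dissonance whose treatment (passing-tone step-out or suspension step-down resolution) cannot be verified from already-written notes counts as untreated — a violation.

{B3, D4, E4, G3, G4}

G3: legal
A3: violates R4,R7
B3: legal
C4: violates R4
D4: legal
E4: legal
F4: violates R4
G4: legal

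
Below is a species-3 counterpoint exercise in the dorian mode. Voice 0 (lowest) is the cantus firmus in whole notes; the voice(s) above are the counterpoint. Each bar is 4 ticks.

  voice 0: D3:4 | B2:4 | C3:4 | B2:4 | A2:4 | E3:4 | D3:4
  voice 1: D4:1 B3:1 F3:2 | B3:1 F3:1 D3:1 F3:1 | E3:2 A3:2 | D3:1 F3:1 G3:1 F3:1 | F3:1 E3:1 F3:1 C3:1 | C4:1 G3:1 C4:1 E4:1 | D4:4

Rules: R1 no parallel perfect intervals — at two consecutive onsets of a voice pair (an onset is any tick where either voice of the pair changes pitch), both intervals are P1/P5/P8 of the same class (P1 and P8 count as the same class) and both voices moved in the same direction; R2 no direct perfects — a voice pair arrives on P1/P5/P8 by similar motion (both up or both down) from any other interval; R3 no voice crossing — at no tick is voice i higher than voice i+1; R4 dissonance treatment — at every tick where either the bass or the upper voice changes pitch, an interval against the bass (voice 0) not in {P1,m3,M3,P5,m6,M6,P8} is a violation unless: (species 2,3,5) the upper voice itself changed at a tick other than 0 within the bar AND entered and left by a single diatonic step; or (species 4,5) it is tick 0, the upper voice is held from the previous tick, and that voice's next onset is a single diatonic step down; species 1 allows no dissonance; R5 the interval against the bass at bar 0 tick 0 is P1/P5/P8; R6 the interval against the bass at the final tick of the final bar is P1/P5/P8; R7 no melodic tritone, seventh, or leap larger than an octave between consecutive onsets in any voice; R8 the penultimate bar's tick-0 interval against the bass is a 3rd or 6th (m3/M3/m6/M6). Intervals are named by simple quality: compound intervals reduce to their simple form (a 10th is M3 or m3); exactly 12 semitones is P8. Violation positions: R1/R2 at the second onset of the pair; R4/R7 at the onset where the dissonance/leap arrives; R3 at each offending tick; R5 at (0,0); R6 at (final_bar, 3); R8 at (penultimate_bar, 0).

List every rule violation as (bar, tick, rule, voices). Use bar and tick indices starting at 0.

bar 0: v0=D3 v1=D4 downbeat P8
bar 1: v0=B2 v1=B3 downbeat P8
bar 2: v0=C3 v1=E3 downbeat M3
bar 3: v0=B2 v1=D3 downbeat m3
bar 4: v0=A2 v1=F3 downbeat m6
bar 5: v0=E3 v1=C4 downbeat m6
bar 6: v0=D3 v1=D4 downbeat P8
  -> R7 @ bar 0 tick 2 v(1,): B3->F3 leap 6st
  -> R7 @ bar 1 tick 0 v(1,): F3->B3 leap 6st
  -> R4 @ bar 1 tick 1 v(0, 1): B2/F3 TT untreated
  -> R7 @ bar 1 tick 1 v(1,): B3->F3 leap 6st
  -> R4 @ bar 1 tick 3 v(0, 1): B2/F3 TT untreated
  -> R4 @ bar 3 tick 1 v(0, 1): B2/F3 TT untreated
  -> R1 @ bar 6 tick 0 v(0, 1): E3/E4 P8 -> D3/D4 P8 similar

(0, 2, R7, (1,))
(1, 0, R7, (1,))
(1, 1, R4, (0, 1))
(1, 1, R7, (1,))
(1, 3, R4, (0, 1))
(3, 1, R4, (0, 1))
(6, 0, R1, (0, 1))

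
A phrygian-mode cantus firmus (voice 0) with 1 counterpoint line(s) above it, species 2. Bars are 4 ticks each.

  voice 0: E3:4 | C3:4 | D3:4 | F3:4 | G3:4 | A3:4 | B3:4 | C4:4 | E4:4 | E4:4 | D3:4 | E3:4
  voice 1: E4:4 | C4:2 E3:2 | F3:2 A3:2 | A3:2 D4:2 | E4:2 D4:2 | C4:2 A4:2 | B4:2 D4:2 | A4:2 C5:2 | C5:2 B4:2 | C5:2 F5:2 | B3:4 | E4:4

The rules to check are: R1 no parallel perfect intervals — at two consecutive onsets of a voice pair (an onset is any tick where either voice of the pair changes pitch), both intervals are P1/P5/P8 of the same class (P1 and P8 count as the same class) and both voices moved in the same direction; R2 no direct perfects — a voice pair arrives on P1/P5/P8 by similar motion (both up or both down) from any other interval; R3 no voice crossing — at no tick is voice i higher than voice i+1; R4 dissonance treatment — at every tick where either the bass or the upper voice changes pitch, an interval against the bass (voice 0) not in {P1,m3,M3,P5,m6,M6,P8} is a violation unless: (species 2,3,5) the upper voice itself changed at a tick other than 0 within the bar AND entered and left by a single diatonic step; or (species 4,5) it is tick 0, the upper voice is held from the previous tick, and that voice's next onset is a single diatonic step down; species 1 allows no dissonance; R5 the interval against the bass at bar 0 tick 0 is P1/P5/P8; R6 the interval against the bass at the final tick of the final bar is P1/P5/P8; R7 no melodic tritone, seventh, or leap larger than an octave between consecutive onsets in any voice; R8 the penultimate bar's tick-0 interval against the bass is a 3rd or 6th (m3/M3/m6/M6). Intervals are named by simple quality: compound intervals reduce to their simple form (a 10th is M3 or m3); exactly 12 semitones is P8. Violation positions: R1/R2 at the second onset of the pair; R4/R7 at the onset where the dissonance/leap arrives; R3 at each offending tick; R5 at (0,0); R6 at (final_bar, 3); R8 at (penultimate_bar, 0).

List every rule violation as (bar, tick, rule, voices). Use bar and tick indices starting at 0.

bar 0: v0=E3 v1=E4 downbeat P8
bar 1: v0=C3 v1=C4 downbeat P8
bar 2: v0=D3 v1=F3 downbeat m3
bar 3: v0=F3 v1=A3 downbeat M3
bar 4: v0=G3 v1=E4 downbeat M6
bar 5: v0=A3 v1=C4 downbeat m3
bar 6: v0=B3 v1=B4 downbeat P8
bar 7: v0=C4 v1=A4 downbeat M6
bar 8: v0=E4 v1=C5 downbeat m6
bar 9: v0=E4 v1=C5 downbeat m6
bar 10: v0=D3 v1=B3 downbeat M6
bar 11: v0=E3 v1=E4 downbeat P8
  -> R1 @ bar 1 tick 0 v(0, 1): E3/E4 P8 -> C3/C4 P8 similar
  -> R1 @ bar 6 tick 0 v(0, 1): A3/A4 P8 -> B3/B4 P8 similar
  -> R4 @ bar 9 tick 2 v(0, 1): E4/F5 m2 untreated
  -> R7 @ bar 10 tick 0 v(0,): E4->D3 leap 14st
  -> R7 @ bar 10 tick 0 v(1,): F5->B3 leap 18st
  -> R2 @ bar 11 tick 0 v(0, 1): D3/B3 M6 -> E3/E4 P8 similar

(1, 0, R1, (0, 1))
(6, 0, R1, (0, 1))
(9, 2, R4, (0, 1))
(10, 0, R7, (0,))
(10, 0, R7, (1,))
(11, 0, R2, (0, 1))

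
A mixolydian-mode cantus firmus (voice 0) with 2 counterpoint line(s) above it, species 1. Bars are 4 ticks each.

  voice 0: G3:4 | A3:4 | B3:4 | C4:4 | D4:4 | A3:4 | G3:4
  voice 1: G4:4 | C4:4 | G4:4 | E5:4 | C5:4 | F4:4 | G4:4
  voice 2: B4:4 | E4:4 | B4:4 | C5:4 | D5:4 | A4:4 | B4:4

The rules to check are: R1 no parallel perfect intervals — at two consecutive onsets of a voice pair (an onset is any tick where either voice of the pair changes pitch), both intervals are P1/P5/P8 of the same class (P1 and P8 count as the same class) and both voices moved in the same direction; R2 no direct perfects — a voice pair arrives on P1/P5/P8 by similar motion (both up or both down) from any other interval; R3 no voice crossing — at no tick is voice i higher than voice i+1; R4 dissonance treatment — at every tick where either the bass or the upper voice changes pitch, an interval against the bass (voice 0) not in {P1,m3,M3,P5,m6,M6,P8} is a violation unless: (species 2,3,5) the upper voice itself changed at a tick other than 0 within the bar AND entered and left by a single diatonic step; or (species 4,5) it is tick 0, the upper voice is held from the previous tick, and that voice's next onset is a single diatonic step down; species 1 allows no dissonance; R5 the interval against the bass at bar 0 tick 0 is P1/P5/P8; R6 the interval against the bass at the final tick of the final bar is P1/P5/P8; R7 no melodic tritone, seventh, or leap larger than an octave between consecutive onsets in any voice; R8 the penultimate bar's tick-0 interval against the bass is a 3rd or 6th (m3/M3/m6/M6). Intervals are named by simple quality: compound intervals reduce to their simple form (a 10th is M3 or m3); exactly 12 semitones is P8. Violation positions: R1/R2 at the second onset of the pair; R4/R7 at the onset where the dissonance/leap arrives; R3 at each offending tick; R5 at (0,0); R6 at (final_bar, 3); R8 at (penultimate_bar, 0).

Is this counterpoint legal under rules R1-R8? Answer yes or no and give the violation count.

bar 0: v0=G3 v1=G4 v2=B4 (M3)
bar 1: v0=A3 v1=C4 v2=E4 (P5)
bar 2: v0=B3 v1=G4 v2=B4 (P8)
bar 3: v0=C4 v1=E5 v2=C5 (P8)
bar 4: v0=D4 v1=C5 v2=D5 (P8)
bar 5: v0=A3 v1=F4 v2=A4 (P8)
bar 6: v0=G3 v1=G4 v2=B4 (M3)
  R5 @ bar0.0: opens on M3
  R2 @ bar2.0: A3/E4 P5 -> B3/B4 P8 similar
  R1 @ bar3.0: B3/B4 P8 -> C4/C5 P8 similar
  R3 @ bar3.0: E5 above C5
  R3 @ bar3.1: E5 above C5
  R3 @ bar3.2: E5 above C5
  R3 @ bar3.3: E5 above C5
  R1 @ bar4.0: C4/C5 P8 -> D4/D5 P8 similar
  R4 @ bar4.0: D4/C5 m7 untreated
  R1 @ bar5.0: D4/D5 P8 -> A3/A4 P8 similar
  R8 @ bar5.0: penult P8 not 3rd/6th
  R6 @ bar6.3: closes on M3

No (12 violations)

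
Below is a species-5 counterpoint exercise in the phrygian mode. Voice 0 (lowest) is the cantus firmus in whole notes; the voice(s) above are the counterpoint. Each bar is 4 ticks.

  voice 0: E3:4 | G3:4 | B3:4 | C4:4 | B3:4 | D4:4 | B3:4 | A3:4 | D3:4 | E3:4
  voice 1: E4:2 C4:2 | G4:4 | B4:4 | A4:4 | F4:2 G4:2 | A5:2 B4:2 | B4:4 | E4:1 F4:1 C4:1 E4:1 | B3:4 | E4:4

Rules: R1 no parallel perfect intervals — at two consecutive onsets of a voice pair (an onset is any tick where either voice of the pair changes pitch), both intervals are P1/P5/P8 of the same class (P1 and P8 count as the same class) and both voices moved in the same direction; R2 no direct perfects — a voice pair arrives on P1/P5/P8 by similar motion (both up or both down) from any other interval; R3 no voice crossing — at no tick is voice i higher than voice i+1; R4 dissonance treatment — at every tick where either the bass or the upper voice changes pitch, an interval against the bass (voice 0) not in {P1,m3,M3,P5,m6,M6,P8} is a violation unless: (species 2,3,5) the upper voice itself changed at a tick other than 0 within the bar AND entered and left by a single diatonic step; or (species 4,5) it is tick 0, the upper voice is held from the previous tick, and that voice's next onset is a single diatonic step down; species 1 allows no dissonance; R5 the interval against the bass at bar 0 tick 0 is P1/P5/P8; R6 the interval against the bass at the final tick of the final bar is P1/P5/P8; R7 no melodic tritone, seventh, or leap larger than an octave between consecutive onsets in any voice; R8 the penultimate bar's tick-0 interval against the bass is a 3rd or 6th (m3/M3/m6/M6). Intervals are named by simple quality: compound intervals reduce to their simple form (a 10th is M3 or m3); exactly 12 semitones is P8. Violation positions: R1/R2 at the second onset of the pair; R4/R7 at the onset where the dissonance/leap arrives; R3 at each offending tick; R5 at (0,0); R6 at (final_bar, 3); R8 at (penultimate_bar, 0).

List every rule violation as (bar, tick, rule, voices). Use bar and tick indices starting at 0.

(1, 0, R2, (0, 1))
(2, 0, R1, (0, 1))
(4, 0, R4, (0, 1))
(5, 0, R2, (0, 1))
(5, 0, R7, (1,))
(5, 2, R7, (1,))
(7, 0, R2, (0, 1))
(9, 0, R2, (0, 1))

bar 0: v0=E3 v1=E4 downbeat P8
bar 1: v0=G3 v1=G4 downbeat P8
bar 2: v0=B3 v1=B4 downbeat P8
bar 3: v0=C4 v1=A4 downbeat M6
bar 4: v0=B3 v1=F4 downbeat TT
bar 5: v0=D4 v1=A5 downbeat P5
bar 6: v0=B3 v1=B4 downbeat P8
bar 7: v0=A3 v1=E4 downbeat P5
bar 8: v0=D3 v1=B3 downbeat M6
bar 9: v0=E3 v1=E4 downbeat P8
  -> R2 @ bar 1 tick 0 v(0, 1): E3/C4 m6 -> G3/G4 P8 similar
  -> R1 @ bar 2 tick 0 v(0, 1): G3/G4 P8 -> B3/B4 P8 similar
  -> R4 @ bar 4 tick 0 v(0, 1): B3/F4 TT untreated
  -> R2 @ bar 5 tick 0 v(0, 1): B3/G4 m6 -> D4/A5 P5 similar
  -> R7 @ bar 5 tick 0 v(1,): G4->A5 leap 14st
  -> R7 @ bar 5 tick 2 v(1,): A5->B4 leap 10st
  -> R2 @ bar 7 tick 0 v(0, 1): B3/B4 P8 -> A3/E4 P5 similar
  -> R2 @ bar 9 tick 0 v(0, 1): D3/B3 M6 -> E3/E4 P8 similar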